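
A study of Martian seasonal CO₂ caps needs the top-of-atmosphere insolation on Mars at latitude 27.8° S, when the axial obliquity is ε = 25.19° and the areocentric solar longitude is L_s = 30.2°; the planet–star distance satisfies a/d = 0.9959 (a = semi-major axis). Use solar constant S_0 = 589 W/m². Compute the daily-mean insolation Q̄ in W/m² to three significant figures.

sin δ = sin 25.19° × sin 30.2° = 0.21410, so δ = +12.362°.
cos h₀ = −tan(-27.8°) tan(+12.362°) = 0.1156, h₀ = 1.4550 rad.
Bracket: h₀ sin ϕ sin δ + cos ϕ cos δ sin h₀ = 1.4550×-0.46639×0.21410 + 0.88458×0.97681×0.99330 = -0.145288 + 0.858277 = 0.712989.
Inverse-square distance factor (a/d)² = 0.9959² = 0.991817.
Q̄ = (S_0/π) × 0.991817 × [bracket] = (589/π) × 0.991817 × 0.712989 = 132.6 W/m².

Q̄ ≈ 133 W/m²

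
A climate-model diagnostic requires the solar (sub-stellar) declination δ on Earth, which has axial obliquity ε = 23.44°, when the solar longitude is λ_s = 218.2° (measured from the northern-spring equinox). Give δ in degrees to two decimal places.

δ = -14.24°

sin δ = sin ε · sin λ_s = sin 23.44° × sin 218.2° = -0.245996.
δ = arcsin(-0.245996) = -14.24°.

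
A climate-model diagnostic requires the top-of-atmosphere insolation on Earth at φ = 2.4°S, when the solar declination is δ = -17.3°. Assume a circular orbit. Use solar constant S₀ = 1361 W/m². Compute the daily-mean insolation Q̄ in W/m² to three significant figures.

cos H₀ = −tan(-2.4°) tan(-17.300°) = -0.0131, H₀ = 1.5839 rad.
Bracket: H₀ sin φ sin δ + cos φ cos δ sin H₀ = 1.5839×-0.04188×-0.29737 + 0.99912×0.95476×0.99991 = 0.019726 + 0.953834 = 0.973560.
Q̄ = (S₀/π) × [bracket] = (1361/π) × 0.973560 = 421.8 W/m².

Q̄ ≈ 422 W/m²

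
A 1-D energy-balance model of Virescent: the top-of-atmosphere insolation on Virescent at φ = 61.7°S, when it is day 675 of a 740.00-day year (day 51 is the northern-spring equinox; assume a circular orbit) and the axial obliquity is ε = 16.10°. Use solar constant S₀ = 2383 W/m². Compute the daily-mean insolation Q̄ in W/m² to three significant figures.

Solar longitude: λ_s = 360° × (675 − 51)/740.00 = 303.568°.
sin δ = sin 16.10° × sin 303.568° = -0.23107, so δ = -13.360°.
cos H₀ = −tan(-61.7°) tan(-13.360°) = -0.4411, H₀ = 2.0276 rad.
Bracket: H₀ sin φ sin δ + cos φ cos δ sin H₀ = 2.0276×-0.88048×-0.23107 + 0.47409×0.97294×0.89747 = 0.412520 + 0.413968 = 0.826488.
Q̄ = (S₀/π) × [bracket] = (2383/π) × 0.826488 = 626.9 W/m².

Q̄ ≈ 627 W/m²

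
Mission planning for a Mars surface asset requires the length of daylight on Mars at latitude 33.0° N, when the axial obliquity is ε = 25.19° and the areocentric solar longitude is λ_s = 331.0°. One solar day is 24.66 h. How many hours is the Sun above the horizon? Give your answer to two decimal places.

11.25 h

sin δ = sin 25.19° × sin 331.0° = -0.20635, so δ = -11.908°.
cos H₀ = −tan φ · tan δ = −tan(+33.0°) × tan(-11.908°) = 0.1369, so H₀ = 1.4334 rad = 82.13°.
Daylight = 2H₀/(2π) × 24.66 h = (1.4334/π) × 24.66 = 11.25 h.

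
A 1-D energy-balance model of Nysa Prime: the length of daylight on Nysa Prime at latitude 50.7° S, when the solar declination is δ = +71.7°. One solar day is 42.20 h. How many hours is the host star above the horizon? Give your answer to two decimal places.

cos h₀ = −tan ϕ · tan δ = 3.6943 ≥ 1, so the host star never rises (polar night) and h₀ = 0.
Daylight = 2h₀/(2π) × 42.20 h = (0.0000/π) × 42.20 = 0.00 h.

0.00 h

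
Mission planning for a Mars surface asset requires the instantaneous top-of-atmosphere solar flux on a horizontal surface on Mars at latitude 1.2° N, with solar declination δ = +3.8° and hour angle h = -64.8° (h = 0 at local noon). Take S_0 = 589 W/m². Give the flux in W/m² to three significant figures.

cos θ_z = sin ϕ sin δ + cos ϕ cos δ cos h = 0.001388 + 0.424750 = 0.426138.
Flux = S_0 · cos θ_z = 589 × 0.426138 = 251.0 W/m².

251 W/m²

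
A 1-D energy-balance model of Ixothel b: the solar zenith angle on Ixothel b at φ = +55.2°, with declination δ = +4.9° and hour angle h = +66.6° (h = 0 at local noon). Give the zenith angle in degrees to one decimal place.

θ_z = 72.8°

cos θ_z = sin φ sin δ + cos φ cos δ cos h = 0.070140 + 0.225829 = 0.295969.
θ_z = arccos(0.295969) = 72.8°.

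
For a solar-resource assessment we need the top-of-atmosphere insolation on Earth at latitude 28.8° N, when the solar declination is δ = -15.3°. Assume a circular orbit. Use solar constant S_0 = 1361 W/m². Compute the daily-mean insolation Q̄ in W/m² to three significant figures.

Q̄ ≈ 284 W/m²

cos h₀ = −tan(+28.8°) tan(-15.300°) = 0.1504, h₀ = 1.4198 rad.
Bracket: h₀ sin ϕ sin δ + cos ϕ cos δ sin h₀ = 1.4198×0.48175×-0.26387 + 0.87631×0.96456×0.98863 = -0.180484 + 0.835643 = 0.655159.
Q̄ = (S_0/π) × [bracket] = (1361/π) × 0.655159 = 283.8 W/m².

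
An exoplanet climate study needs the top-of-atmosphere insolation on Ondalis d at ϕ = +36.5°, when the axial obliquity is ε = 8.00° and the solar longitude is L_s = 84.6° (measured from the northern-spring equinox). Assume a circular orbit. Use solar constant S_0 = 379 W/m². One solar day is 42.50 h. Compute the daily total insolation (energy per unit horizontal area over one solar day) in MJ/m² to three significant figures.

17.2 MJ/m²

Solar declination: sin δ = sin ε · sin L_s = sin 8.00° × sin 84.6° = 0.13856, so δ = +7.964°.
cos h₀ = −tan(+36.5°) tan(+7.964°) = -0.1035, h₀ = 1.6745 rad.
Bracket: h₀ sin ϕ sin δ + cos ϕ cos δ sin h₀ = 1.6745×0.59482×0.13856 + 0.80386×0.99035×0.99463 = 0.138009 + 0.791828 = 0.929837.
Q̄ = (S_0/π) × [bracket] = (379/π) × 0.929837 = 112.18 W/m².
Daily total = Q̄ × 42.50 h × 3600 s/h = 112.18 × 42.50 × 3600 / 10⁶ = 17.16 MJ/m².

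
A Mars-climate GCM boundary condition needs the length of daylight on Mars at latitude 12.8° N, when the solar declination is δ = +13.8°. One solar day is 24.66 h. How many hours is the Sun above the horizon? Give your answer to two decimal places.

12.77 h

cos h₀ = −tan ϕ · tan δ = −tan(+12.8°) × tan(+13.800°) = -0.0558, so h₀ = 1.6266 rad = 93.20°.
Daylight = 2h₀/(2π) × 24.66 h = (1.6266/π) × 24.66 = 12.77 h.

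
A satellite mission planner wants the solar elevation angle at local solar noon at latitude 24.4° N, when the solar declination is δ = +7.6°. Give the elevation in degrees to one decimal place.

At local noon the hour angle is zero, so the zenith angle equals |φ − δ| = |+24.4° − (+7.600°)| = 16.800°.
Elevation = 90° − 16.800° = 73.2°.

73.2°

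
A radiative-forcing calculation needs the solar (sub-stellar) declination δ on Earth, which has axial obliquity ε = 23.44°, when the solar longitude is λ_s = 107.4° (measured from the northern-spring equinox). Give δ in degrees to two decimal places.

sin δ = sin ε · sin λ_s = sin 23.44° × sin 107.4° = 0.379586.
δ = arcsin(0.379586) = +22.31°.

δ = +22.31°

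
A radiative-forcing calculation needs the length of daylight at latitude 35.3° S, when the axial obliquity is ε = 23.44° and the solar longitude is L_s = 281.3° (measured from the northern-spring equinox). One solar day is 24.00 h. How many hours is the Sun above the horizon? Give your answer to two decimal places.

Solar declination: sin δ = sin ε · sin L_s = sin 23.44° × sin 281.3° = -0.39008, so δ = -22.959°.
cos h₀ = −tan ϕ · tan δ = −tan(-35.3°) × tan(-22.959°) = -0.3000, so h₀ = 1.8754 rad = 107.45°.
Daylight = 2h₀/(2π) × 24.00 h = (1.8754/π) × 24.00 = 14.33 h.

14.33 h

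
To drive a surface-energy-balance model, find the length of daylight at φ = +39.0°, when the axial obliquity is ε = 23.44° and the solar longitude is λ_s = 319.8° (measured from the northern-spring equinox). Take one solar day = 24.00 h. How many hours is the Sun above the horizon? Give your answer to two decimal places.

10.34 h

Solar declination: sin δ = sin ε · sin λ_s = sin 23.44° × sin 319.8° = -0.25676, so δ = -14.878°.
cos H₀ = −tan φ · tan δ = −tan(+39.0°) × tan(-14.878°) = 0.2151, so H₀ = 1.3540 rad = 77.58°.
Daylight = 2H₀/(2π) × 24.00 h = (1.3540/π) × 24.00 = 10.34 h.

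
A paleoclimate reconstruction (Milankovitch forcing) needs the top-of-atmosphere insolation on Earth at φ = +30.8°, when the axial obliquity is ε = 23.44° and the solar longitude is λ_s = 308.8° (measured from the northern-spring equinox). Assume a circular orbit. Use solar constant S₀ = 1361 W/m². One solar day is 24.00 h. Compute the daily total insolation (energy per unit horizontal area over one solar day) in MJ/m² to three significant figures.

21.8 MJ/m²

Solar declination: sin δ = sin ε · sin λ_s = sin 23.44° × sin 308.8° = -0.31001, so δ = -18.060°.
cos H₀ = −tan(+30.8°) tan(-18.060°) = 0.1944, H₀ = 1.3752 rad.
Bracket: H₀ sin φ sin δ + cos φ cos δ sin H₀ = 1.3752×0.51204×-0.31001 + 0.85896×0.95073×0.98093 = -0.218296 + 0.801066 = 0.582770.
Q̄ = (S₀/π) × [bracket] = (1361/π) × 0.582770 = 252.47 W/m².
Daily total = Q̄ × 24.00 h × 3600 s/h = 252.47 × 24.00 × 3600 / 10⁶ = 21.81 MJ/m².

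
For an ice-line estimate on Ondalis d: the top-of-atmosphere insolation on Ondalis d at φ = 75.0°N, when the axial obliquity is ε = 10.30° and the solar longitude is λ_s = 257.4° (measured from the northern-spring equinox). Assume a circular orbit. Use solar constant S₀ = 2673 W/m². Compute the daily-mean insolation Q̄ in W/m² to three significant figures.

Solar declination: sin δ = sin ε · sin λ_s = sin 10.30° × sin 257.4° = -0.17450, so δ = -10.049°.
cos H₀ = −tan(+75.0°) tan(-10.049°) = 0.6614, H₀ = 0.8481 rad.
Bracket: H₀ sin φ sin δ + cos φ cos δ sin H₀ = 0.8481×0.96593×-0.17450 + 0.25882×0.98466×0.75006 = -0.142951 + 0.191153 = 0.048202.
Q̄ = (S₀/π) × [bracket] = (2673/π) × 0.048202 = 41.01 W/m².

Q̄ ≈ 41.0 W/m²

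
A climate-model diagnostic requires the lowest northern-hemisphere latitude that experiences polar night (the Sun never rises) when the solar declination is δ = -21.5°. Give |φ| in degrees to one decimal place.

Polar night requires cos H₀ = −tan φ tan δ ≥ 1, i.e. tan φ tan δ ≤ −1.
The boundary is |tan φ| · |tan δ| = 1, so |φ| = 90° − |δ| = 90° − 21.5° = 68.5° in the northern hemisphere.

|φ| = 68.5°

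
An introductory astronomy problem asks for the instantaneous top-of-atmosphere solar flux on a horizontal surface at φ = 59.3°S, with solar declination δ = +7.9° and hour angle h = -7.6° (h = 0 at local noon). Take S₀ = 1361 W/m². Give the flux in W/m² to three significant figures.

cos θ_z = sin φ sin δ + cos φ cos δ cos h = -0.118182 + 0.501255 = 0.383073.
Flux = S₀ · cos θ_z = 1361 × 0.383073 = 521.4 W/m².

521 W/m²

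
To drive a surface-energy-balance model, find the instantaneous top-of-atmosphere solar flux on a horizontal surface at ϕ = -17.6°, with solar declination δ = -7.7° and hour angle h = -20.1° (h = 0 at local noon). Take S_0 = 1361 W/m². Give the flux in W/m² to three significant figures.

1.26e+03 W/m²

cos θ_z = sin ϕ sin δ + cos ϕ cos δ cos h = 0.040513 + 0.887065 = 0.927578.
Flux = S_0 · cos θ_z = 1361 × 0.927578 = 1262 W/m².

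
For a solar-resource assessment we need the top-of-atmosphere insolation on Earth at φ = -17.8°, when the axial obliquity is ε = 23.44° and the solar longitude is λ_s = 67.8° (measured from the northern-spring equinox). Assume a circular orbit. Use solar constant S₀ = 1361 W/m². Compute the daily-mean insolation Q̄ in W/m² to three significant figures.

Q̄ ≈ 310 W/m²

Solar declination: sin δ = sin ε · sin λ_s = sin 23.44° × sin 67.8° = 0.36830, so δ = +21.611°.
cos H₀ = −tan(-17.8°) tan(+21.611°) = 0.1272, H₀ = 1.4433 rad.
Bracket: H₀ sin φ sin δ + cos φ cos δ sin H₀ = 1.4433×-0.30570×0.36830 + 0.95213×0.92971×0.99188 = -0.162500 + 0.878017 = 0.715517.
Q̄ = (S₀/π) × [bracket] = (1361/π) × 0.715517 = 310.0 W/m².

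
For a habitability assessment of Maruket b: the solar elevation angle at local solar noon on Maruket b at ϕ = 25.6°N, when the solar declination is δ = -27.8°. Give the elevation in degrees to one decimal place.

At local noon the hour angle is zero, so the zenith angle equals |ϕ − δ| = |+25.6° − (-27.800°)| = 53.400°.
Elevation = 90° − 53.400° = 36.6°.

36.6°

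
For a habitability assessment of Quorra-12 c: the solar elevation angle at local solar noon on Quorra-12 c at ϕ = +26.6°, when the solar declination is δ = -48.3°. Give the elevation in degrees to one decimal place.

15.1°

At local noon the hour angle is zero, so the zenith angle equals |ϕ − δ| = |+26.6° − (-48.300°)| = 74.900°.
Elevation = 90° − 74.900° = 15.1°.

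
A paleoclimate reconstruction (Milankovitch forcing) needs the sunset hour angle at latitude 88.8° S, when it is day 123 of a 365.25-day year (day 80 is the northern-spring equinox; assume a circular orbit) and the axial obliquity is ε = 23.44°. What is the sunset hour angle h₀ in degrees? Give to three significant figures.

h₀ = 0.00°

Solar longitude: L_s = 360° × (123 − 80)/365.25 = 42.382°.
sin δ = sin 23.44° × sin 42.382° = 0.26814, so δ = +15.553°.
cos h₀ = −tan ϕ · tan δ = 13.2873 ≥ 1, so the Sun never rises (polar night) and h₀ = 0.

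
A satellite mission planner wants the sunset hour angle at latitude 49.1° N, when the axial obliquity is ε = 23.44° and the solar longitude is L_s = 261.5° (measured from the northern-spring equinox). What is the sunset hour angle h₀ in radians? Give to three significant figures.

Solar declination: sin δ = sin ε · sin L_s = sin 23.44° × sin 261.5° = -0.39342, so δ = -23.167°.
cos h₀ = −tan ϕ · tan δ = −tan(+49.1°) × tan(-23.167°) = 0.4940, so h₀ = 1.0541 rad = 60.40°.

h₀ = 1.05 rad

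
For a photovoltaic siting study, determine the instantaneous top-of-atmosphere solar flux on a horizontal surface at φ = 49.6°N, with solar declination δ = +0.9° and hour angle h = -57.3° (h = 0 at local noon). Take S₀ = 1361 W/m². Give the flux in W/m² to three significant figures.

cos θ_z = sin φ sin δ + cos φ cos δ cos h = 0.011962 + 0.350097 = 0.362059.
Flux = S₀ · cos θ_z = 1361 × 0.362059 = 492.8 W/m².

493 W/m²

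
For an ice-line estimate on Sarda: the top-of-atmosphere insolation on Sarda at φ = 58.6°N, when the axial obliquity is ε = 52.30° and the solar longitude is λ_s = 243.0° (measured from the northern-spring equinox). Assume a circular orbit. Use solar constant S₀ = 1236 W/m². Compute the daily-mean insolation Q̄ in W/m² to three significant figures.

Q̄ ≈ 0.00 W/m²

Solar declination: sin δ = sin ε · sin λ_s = sin 52.30° × sin 243.0° = -0.70499, so δ = -44.828°.
cos H₀ = −tan(+58.6°) tan(-44.828°) = 1.6285 ≥ 1 ⇒ polar night, H₀ = 0 and Q̄ = 0.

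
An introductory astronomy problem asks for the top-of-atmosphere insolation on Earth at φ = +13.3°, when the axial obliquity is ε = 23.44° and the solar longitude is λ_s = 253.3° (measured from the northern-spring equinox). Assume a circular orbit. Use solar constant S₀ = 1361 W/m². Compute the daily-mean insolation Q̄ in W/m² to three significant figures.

Q̄ ≈ 332 W/m²

Solar declination: sin δ = sin ε · sin λ_s = sin 23.44° × sin 253.3° = -0.38101, so δ = -22.396°.
cos H₀ = −tan(+13.3°) tan(-22.396°) = 0.0974, H₀ = 1.4732 rad.
Bracket: H₀ sin φ sin δ + cos φ cos δ sin H₀ = 1.4732×0.23005×-0.38101 + 0.97318×0.92457×0.99524 = -0.129128 + 0.895490 = 0.766362.
Q̄ = (S₀/π) × [bracket] = (1361/π) × 0.766362 = 332.0 W/m².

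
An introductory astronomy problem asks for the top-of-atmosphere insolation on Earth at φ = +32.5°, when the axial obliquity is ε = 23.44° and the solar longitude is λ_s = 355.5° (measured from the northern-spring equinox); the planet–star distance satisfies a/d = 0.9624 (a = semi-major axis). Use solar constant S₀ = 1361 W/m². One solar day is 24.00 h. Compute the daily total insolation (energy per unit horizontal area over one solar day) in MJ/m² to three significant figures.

Solar declination: sin δ = sin ε · sin λ_s = sin 23.44° × sin 355.5° = -0.03121, so δ = -1.788°.
cos H₀ = −tan(+32.5°) tan(-1.788°) = 0.0199, H₀ = 1.5509 rad.
Bracket: H₀ sin φ sin δ + cos φ cos δ sin H₀ = 1.5509×0.53730×-0.03121 + 0.84339×0.99951×0.99980 = -0.026007 + 0.842808 = 0.816801.
Inverse-square distance factor (a/d)² = 0.9624² = 0.926214.
Q̄ = (S₀/π) × 0.926214 × [bracket] = (1361/π) × 0.926214 × 0.816801 = 327.74 W/m².
Daily total = Q̄ × 24.00 h × 3600 s/h = 327.74 × 24.00 × 3600 / 10⁶ = 28.32 MJ/m².

28.3 MJ/m²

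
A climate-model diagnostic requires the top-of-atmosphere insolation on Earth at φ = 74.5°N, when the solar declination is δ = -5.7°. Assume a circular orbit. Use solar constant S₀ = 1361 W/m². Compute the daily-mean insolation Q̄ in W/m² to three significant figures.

cos H₀ = −tan(+74.5°) tan(-5.700°) = 0.3599, H₀ = 1.2026 rad.
Bracket: H₀ sin φ sin δ + cos φ cos δ sin H₀ = 1.2026×0.96363×-0.09932 + 0.26724×0.99506×0.93299 = -0.115098 + 0.248101 = 0.133003.
Q̄ = (S₀/π) × [bracket] = (1361/π) × 0.133003 = 57.62 W/m².

Q̄ ≈ 57.6 W/m²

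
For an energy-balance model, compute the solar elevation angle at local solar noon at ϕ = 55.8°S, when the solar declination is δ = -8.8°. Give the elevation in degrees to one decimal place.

43.0°

At local noon the hour angle is zero, so the zenith angle equals |ϕ − δ| = |-55.8° − (-8.800°)| = 47.000°.
Elevation = 90° − 47.000° = 43.0°.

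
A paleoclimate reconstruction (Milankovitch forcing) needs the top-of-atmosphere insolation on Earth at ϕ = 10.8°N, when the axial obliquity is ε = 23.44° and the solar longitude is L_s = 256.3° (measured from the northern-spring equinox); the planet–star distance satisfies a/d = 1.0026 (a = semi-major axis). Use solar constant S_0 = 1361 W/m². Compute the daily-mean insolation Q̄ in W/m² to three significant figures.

Q̄ ≈ 346 W/m²

Solar declination: sin δ = sin ε · sin L_s = sin 23.44° × sin 256.3° = -0.38647, so δ = -22.735°.
cos h₀ = −tan(+10.8°) tan(-22.735°) = 0.0799, h₀ = 1.4908 rad.
Bracket: h₀ sin ϕ sin δ + cos ϕ cos δ sin h₀ = 1.4908×0.18738×-0.38647 + 0.98229×0.92230×0.99680 = -0.107959 + 0.903067 = 0.795108.
Inverse-square distance factor (a/d)² = 1.0026² = 1.005207.
Q̄ = (S_0/π) × 1.005207 × [bracket] = (1361/π) × 1.005207 × 0.795108 = 346.3 W/m².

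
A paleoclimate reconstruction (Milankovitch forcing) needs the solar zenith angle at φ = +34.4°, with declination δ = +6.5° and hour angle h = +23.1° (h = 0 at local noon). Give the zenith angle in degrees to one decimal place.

cos θ_z = sin φ sin δ + cos φ cos δ cos h = 0.063956 + 0.754078 = 0.818034.
θ_z = arccos(0.818034) = 35.1°.

θ_z = 35.1°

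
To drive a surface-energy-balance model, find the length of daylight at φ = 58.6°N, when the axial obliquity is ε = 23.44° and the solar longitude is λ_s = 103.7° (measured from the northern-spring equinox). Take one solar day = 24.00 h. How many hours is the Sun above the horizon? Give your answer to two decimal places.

17.78 h

Solar declination: sin δ = sin ε · sin λ_s = sin 23.44° × sin 103.7° = 0.38647, so δ = +22.735°.
cos H₀ = −tan φ · tan δ = −tan(+58.6°) × tan(+22.735°) = -0.6865, so H₀ = 2.3274 rad = 133.35°.
Daylight = 2H₀/(2π) × 24.00 h = (2.3274/π) × 24.00 = 17.78 h.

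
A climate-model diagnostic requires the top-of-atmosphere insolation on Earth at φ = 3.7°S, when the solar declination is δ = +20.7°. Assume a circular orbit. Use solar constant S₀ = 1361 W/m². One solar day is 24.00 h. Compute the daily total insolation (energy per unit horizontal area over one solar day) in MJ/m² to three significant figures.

33.6 MJ/m²

cos H₀ = −tan(-3.7°) tan(+20.700°) = 0.0244, H₀ = 1.5464 rad.
Bracket: H₀ sin φ sin δ + cos φ cos δ sin H₀ = 1.5464×-0.06453×0.35347 + 0.99792×0.93544×0.99970 = -0.035272 + 0.933214 = 0.897942.
Q̄ = (S₀/π) × [bracket] = (1361/π) × 0.897942 = 389.01 W/m².
Daily total = Q̄ × 24.00 h × 3600 s/h = 389.01 × 24.00 × 3600 / 10⁶ = 33.61 MJ/m².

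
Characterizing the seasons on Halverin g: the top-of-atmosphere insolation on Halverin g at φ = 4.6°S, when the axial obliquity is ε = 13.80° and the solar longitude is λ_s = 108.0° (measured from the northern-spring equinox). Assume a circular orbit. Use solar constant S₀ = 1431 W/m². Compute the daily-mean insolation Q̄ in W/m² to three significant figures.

Q̄ ≈ 429 W/m²

Solar declination: sin δ = sin ε · sin λ_s = sin 13.80° × sin 108.0° = 0.22686, so δ = +13.112°.
cos H₀ = −tan(-4.6°) tan(+13.112°) = 0.0187, H₀ = 1.5521 rad.
Bracket: H₀ sin φ sin δ + cos φ cos δ sin H₀ = 1.5521×-0.08020×0.22686 + 0.99678×0.97393×0.99982 = -0.028239 + 0.970619 = 0.942380.
Q̄ = (S₀/π) × [bracket] = (1431/π) × 0.942380 = 429.3 W/m².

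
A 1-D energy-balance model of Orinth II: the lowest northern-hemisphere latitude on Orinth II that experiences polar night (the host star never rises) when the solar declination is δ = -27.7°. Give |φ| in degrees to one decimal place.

Polar night requires cos H₀ = −tan φ tan δ ≥ 1, i.e. tan φ tan δ ≤ −1.
The boundary is |tan φ| · |tan δ| = 1, so |φ| = 90° − |δ| = 90° − 27.7° = 62.3° in the northern hemisphere.

|φ| = 62.3°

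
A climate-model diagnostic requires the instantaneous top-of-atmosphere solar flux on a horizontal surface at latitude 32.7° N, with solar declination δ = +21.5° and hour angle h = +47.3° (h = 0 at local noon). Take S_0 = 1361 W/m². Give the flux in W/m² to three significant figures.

cos θ_z = sin ϕ sin δ + cos ϕ cos δ cos h = 0.197999 + 0.530969 = 0.728968.
Flux = S_0 · cos θ_z = 1361 × 0.728968 = 992.1 W/m².

992 W/m²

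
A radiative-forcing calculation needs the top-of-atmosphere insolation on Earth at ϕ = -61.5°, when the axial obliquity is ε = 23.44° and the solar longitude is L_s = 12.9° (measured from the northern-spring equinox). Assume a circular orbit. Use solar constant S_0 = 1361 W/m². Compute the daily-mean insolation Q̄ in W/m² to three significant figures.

Solar declination: sin δ = sin ε · sin L_s = sin 23.44° × sin 12.9° = 0.08881, so δ = +5.095°.
cos h₀ = −tan(-61.5°) tan(+5.095°) = 0.1642, h₀ = 1.4058 rad.
Bracket: h₀ sin ϕ sin δ + cos ϕ cos δ sin h₀ = 1.4058×-0.87882×0.08881 + 0.47716×0.99605×0.98643 = -0.109720 + 0.468826 = 0.359106.
Q̄ = (S_0/π) × [bracket] = (1361/π) × 0.359106 = 155.6 W/m².

Q̄ ≈ 156 W/m²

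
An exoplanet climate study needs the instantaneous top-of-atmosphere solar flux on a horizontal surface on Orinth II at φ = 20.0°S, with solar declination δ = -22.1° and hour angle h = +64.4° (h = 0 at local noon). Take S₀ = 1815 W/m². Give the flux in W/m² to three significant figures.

cos θ_z = sin φ sin δ + cos φ cos δ cos h = 0.128676 + 0.376196 = 0.504872.
Flux = S₀ · cos θ_z = 1815 × 0.504872 = 916.3 W/m².

916 W/m²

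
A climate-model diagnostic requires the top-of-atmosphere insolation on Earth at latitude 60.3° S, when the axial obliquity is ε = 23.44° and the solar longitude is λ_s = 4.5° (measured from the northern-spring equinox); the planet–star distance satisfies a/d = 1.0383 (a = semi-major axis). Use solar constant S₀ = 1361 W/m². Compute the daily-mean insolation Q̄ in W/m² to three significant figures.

Q̄ ≈ 212 W/m²

Solar declination: sin δ = sin ε · sin λ_s = sin 23.44° × sin 4.5° = 0.03121, so δ = +1.788°.
cos H₀ = −tan(-60.3°) tan(+1.788°) = 0.0547, H₀ = 1.5160 rad.
Bracket: H₀ sin φ sin δ + cos φ cos δ sin H₀ = 1.5160×-0.86863×0.03121 + 0.49546×0.99951×0.99850 = -0.041099 + 0.494474 = 0.453375.
Inverse-square distance factor (a/d)² = 1.0383² = 1.078067.
Q̄ = (S₀/π) × 1.078067 × [bracket] = (1361/π) × 1.078067 × 0.453375 = 211.7 W/m².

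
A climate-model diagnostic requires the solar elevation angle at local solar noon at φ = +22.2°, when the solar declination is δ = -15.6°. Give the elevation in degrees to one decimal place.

52.2°

At local noon the hour angle is zero, so the zenith angle equals |φ − δ| = |+22.2° − (-15.600°)| = 37.800°.
Elevation = 90° − 37.800° = 52.2°.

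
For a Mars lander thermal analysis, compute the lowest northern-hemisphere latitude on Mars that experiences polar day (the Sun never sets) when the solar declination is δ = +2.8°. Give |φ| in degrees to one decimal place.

Polar day requires cos H₀ = −tan φ tan δ ≤ −1, i.e. tan φ tan δ ≥ 1.
The boundary is |tan φ| · |tan δ| = 1, so |φ| = 90° − |δ| = 90° − 2.8° = 87.2° in the northern hemisphere.

|φ| = 87.2°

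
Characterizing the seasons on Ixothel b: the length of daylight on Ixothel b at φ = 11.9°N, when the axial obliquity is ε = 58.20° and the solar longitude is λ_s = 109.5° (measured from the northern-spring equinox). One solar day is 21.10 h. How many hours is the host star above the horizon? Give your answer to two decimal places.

Solar declination: sin δ = sin ε · sin λ_s = sin 58.20° × sin 109.5° = 0.80114, so δ = +53.239°.
cos H₀ = −tan φ · tan δ = −tan(+11.9°) × tan(+53.239°) = -0.2821, so H₀ = 1.8568 rad = 106.39°.
Daylight = 2H₀/(2π) × 21.10 h = (1.8568/π) × 21.10 = 12.47 h.

12.47 h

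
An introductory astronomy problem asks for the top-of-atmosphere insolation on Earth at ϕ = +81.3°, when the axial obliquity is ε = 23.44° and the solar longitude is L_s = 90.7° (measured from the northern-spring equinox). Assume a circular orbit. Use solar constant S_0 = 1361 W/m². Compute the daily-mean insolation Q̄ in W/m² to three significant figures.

Solar declination: sin δ = sin ε · sin L_s = sin 23.44° × sin 90.7° = 0.39776, so δ = +23.438°.
cos h₀ = −tan(+81.3°) tan(+23.438°) = -2.8331 ≤ −1 ⇒ polar day, h₀ = π.
Bracket: h₀ sin ϕ sin δ + cos ϕ cos δ sin h₀ = 3.1416×0.98849×0.39776 + 0.15126×0.91749×0.00000 = 1.235220 + 0.000000 = 1.235220.
Q̄ = (S_0/π) × [bracket] = (1361/π) × 1.235220 = 535.1 W/m².

Q̄ ≈ 535 W/m²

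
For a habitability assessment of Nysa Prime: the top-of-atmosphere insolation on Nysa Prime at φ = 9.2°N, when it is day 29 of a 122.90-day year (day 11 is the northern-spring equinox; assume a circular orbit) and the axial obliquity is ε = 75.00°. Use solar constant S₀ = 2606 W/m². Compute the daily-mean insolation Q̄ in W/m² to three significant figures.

Solar longitude: λ_s = 360° × (29 − 11)/122.90 = 52.726°.
sin δ = sin 75.00° × sin 52.726° = 0.76863, so δ = +50.231°.
cos H₀ = −tan(+9.2°) tan(+50.231°) = -0.1946, H₀ = 1.7667 rad.
Bracket: H₀ sin φ sin δ + cos φ cos δ sin H₀ = 1.7667×0.15988×0.76863 + 0.98714×0.63969×0.98088 = 0.217107 + 0.619390 = 0.836497.
Q̄ = (S₀/π) × [bracket] = (2606/π) × 0.836497 = 693.9 W/m².

Q̄ ≈ 694 W/m²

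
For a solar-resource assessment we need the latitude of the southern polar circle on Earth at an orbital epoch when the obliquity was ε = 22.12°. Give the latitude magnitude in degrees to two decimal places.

The polar circle is the lowest latitude that experiences at least one full rotation of continuous darkness at the northern-summer solstice; it lies at |φ| = 90° − ε = 90° − 22.12° = 67.88°.

67.88°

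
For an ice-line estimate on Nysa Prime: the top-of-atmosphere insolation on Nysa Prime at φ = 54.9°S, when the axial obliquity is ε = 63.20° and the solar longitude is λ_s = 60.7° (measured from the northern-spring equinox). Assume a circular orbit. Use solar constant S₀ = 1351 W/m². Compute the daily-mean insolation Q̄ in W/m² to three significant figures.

Q̄ ≈ 0.00 W/m²

Solar declination: sin δ = sin ε · sin λ_s = sin 63.20° × sin 60.7° = 0.77840, so δ = +51.114°.
cos H₀ = −tan(-54.9°) tan(+51.114°) = 1.7642 ≥ 1 ⇒ polar night, H₀ = 0 and Q̄ = 0.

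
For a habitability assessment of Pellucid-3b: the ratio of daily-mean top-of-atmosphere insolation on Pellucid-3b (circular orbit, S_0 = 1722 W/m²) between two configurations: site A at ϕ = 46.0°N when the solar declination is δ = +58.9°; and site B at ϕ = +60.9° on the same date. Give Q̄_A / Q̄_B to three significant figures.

— Configuration A (ϕ=+46.0°):
cos h₀ = −tan(+46.0°) tan(+58.900°) = -1.7166 ≤ −1 ⇒ polar day, h₀ = π.
Bracket: h₀ sin ϕ sin δ + cos ϕ cos δ sin h₀ = 3.1416×0.71934×0.85627 + 0.69466×0.51653×0.00000 = 1.935066 + 0.000000 = 1.935066.
Q̄ = (S_0/π) × [bracket] = (1722/π) × 1.935066 = 1060.7 W/m².
— Configuration B (ϕ=+60.9°):
cos h₀ = −tan(+60.9°) tan(+58.900°) = -2.9783 ≤ −1 ⇒ polar day, h₀ = π.
Bracket: h₀ sin ϕ sin δ + cos ϕ cos δ sin h₀ = 3.1416×0.87377×0.85627 + 0.48634×0.51653×0.00000 = 2.350492 + 0.000000 = 2.350492.
Q̄ = (S_0/π) × [bracket] = (1722/π) × 2.350492 = 1288.4 W/m².
Ratio Q̄_A / Q̄_B = 1060.7 / 1288.4 = 0.8233.

Q̄_A / Q̄_B ≈ 0.823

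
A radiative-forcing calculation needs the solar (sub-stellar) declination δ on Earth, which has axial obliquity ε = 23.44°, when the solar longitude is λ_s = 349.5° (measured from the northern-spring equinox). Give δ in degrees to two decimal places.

δ = -4.16°

sin δ = sin ε · sin λ_s = sin 23.44° × sin 349.5° = -0.072491.
δ = arcsin(-0.072491) = -4.16°.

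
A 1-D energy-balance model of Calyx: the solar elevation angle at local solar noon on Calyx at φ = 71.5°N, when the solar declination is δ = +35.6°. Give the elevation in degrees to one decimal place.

At local noon the hour angle is zero, so the zenith angle equals |φ − δ| = |+71.5° − (+35.600°)| = 35.900°.
Elevation = 90° − 35.900° = 54.1°.

54.1°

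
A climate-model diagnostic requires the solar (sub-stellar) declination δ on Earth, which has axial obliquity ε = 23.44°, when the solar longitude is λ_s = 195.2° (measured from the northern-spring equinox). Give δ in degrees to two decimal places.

δ = -5.99°

sin δ = sin ε · sin λ_s = sin 23.44° × sin 195.2° = -0.104296.
δ = arcsin(-0.104296) = -5.99°.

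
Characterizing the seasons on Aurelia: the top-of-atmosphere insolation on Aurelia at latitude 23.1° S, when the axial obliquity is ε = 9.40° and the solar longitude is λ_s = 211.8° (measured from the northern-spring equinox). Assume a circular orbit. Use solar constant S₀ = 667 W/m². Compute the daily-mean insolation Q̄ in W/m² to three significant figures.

Q̄ ≈ 206 W/m²

Solar declination: sin δ = sin ε · sin λ_s = sin 9.40° × sin 211.8° = -0.08607, so δ = -4.937°.
cos H₀ = −tan(-23.1°) tan(-4.937°) = -0.0368, H₀ = 1.6077 rad.
Bracket: H₀ sin φ sin δ + cos φ cos δ sin H₀ = 1.6077×-0.39234×-0.08607 + 0.91982×0.99629×0.99932 = 0.054290 + 0.915784 = 0.970074.
Q̄ = (S₀/π) × [bracket] = (667/π) × 0.970074 = 206.0 W/m².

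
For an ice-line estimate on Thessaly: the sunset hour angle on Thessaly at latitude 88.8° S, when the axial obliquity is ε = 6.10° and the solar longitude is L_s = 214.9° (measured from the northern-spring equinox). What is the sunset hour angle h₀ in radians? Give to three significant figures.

h₀ = 3.14 rad

Solar declination: sin δ = sin ε · sin L_s = sin 6.10° × sin 214.9° = -0.06080, so δ = -3.486°.
Sunrise equation: cos h₀ = −tan ϕ · tan δ = -2.9079 ≤ −1, so the host star never sets (polar day) and h₀ = π.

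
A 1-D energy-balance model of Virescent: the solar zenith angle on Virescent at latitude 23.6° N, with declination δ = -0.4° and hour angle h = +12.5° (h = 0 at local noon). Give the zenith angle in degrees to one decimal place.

θ_z = 26.9°

cos θ_z = sin φ sin δ + cos φ cos δ cos h = -0.002795 + 0.894619 = 0.891824.
θ_z = arccos(0.891824) = 26.9°.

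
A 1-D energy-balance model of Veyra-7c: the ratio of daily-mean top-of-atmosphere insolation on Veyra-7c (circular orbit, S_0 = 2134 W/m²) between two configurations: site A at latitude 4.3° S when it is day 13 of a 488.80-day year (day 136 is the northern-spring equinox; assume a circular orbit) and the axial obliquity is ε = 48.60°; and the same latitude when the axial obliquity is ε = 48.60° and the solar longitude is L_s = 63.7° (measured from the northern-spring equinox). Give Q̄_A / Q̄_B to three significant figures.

— Configuration A (ϕ=-4.3°):
Solar longitude: L_s = 360° × (13 − 136)/488.80 = -90.589°, i.e. -90.589° + 360° = 269.411°.
sin δ = sin 48.60° × sin 269.411° = -0.75007, so δ = -48.597°.
cos h₀ = −tan(-4.3°) tan(-48.597°) = -0.0853, h₀ = 1.6562 rad.
Bracket: h₀ sin ϕ sin δ + cos ϕ cos δ sin h₀ = 1.6562×-0.07498×-0.75007 + 0.99719×0.66136×0.99636 = 0.093145 + 0.657101 = 0.750246.
Q̄ = (S_0/π) × [bracket] = (2134/π) × 0.750246 = 509.62 W/m².
— Configuration B (ϕ=-4.3°):
Solar declination: sin δ = sin ε · sin L_s = sin 48.60° × sin 63.7° = 0.67246, so δ = +42.258°.
cos h₀ = −tan(-4.3°) tan(+42.258°) = 0.0683, h₀ = 1.5024 rad.
Bracket: h₀ sin ϕ sin δ + cos ϕ cos δ sin h₀ = 1.5024×-0.07498×0.67246 + 0.99719×0.74013×0.99766 = -0.075753 + 0.736323 = 0.660570.
Q̄ = (S_0/π) × [bracket] = (2134/π) × 0.660570 = 448.71 W/m².
Ratio Q̄_A / Q̄_B = 509.62 / 448.71 = 1.136.

Q̄_A / Q̄_B ≈ 1.14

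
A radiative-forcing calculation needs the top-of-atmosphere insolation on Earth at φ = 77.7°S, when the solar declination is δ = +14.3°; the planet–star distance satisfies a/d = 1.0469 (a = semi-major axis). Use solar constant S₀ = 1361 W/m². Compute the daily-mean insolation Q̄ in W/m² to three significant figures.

cos H₀ = −tan(-77.7°) tan(+14.300°) = 1.1691 ≥ 1 ⇒ polar night, H₀ = 0 and Q̄ = 0.
Inverse-square distance factor (a/d)² = 1.0469² = 1.096000.

Q̄ ≈ 0.00 W/m²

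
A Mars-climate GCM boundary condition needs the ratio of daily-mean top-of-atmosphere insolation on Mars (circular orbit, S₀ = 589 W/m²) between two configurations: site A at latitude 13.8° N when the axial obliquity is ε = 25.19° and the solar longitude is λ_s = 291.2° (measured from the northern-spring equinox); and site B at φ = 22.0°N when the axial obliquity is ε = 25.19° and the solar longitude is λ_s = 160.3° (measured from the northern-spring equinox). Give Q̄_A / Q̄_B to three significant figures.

Q̄_A / Q̄_B ≈ 0.745

— Configuration A (φ=+13.8°):
Solar declination: sin δ = sin ε · sin λ_s = sin 25.19° × sin 291.2° = -0.39682, so δ = -23.379°.
cos H₀ = −tan(+13.8°) tan(-23.379°) = 0.1062, H₀ = 1.4644 rad.
Bracket: H₀ sin φ sin δ + cos φ cos δ sin H₀ = 1.4644×0.23853×-0.39682 + 0.97113×0.91790×0.99435 = -0.138611 + 0.886364 = 0.747753.
Q̄ = (S₀/π) × [bracket] = (589/π) × 0.747753 = 140.19 W/m².
— Configuration B (φ=+22.0°):
Solar declination: sin δ = sin ε · sin λ_s = sin 25.19° × sin 160.3° = 0.14347, so δ = +8.249°.
cos H₀ = −tan(+22.0°) tan(+8.249°) = -0.0586, H₀ = 1.6294 rad.
Bracket: H₀ sin φ sin δ + cos φ cos δ sin H₀ = 1.6294×0.37461×0.14347 + 0.92718×0.98965×0.99828 = 0.087573 + 0.916005 = 1.003578.
Q̄ = (S₀/π) × [bracket] = (589/π) × 1.003578 = 188.16 W/m².
Ratio Q̄_A / Q̄_B = 140.19 / 188.16 = 0.7451.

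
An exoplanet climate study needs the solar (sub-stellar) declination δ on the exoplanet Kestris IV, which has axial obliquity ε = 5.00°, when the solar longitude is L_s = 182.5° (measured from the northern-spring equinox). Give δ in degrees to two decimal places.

δ = -0.22°

sin δ = sin ε · sin L_s = sin 5.00° × sin 182.5° = -0.003802.
δ = arcsin(-0.003802) = -0.22°.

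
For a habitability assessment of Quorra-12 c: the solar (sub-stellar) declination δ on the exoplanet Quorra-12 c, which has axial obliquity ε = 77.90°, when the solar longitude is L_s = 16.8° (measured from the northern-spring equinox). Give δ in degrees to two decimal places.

sin δ = sin ε · sin L_s = sin 77.90° × sin 16.8° = 0.282610.
δ = arcsin(0.282610) = +16.42°.

δ = +16.42°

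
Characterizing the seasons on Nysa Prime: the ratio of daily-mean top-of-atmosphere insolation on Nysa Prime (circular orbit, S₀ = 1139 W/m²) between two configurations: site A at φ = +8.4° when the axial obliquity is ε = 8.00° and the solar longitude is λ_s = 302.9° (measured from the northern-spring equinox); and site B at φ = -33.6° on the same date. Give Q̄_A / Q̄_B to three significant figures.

Q̄_A / Q̄_B ≈ 1.03

— Configuration A (φ=+8.4°):
Solar declination: sin δ = sin ε · sin λ_s = sin 8.00° × sin 302.9° = -0.11685, so δ = -6.710°.
cos H₀ = −tan(+8.4°) tan(-6.710°) = 0.0174, H₀ = 1.5534 rad.
Bracket: H₀ sin φ sin δ + cos φ cos δ sin H₀ = 1.5534×0.14608×-0.11685 + 0.98927×0.99315×0.99985 = -0.026516 + 0.982346 = 0.955830.
Q̄ = (S₀/π) × [bracket] = (1139/π) × 0.955830 = 346.54 W/m².
— Configuration B (φ=-33.6°):
cos H₀ = −tan(-33.6°) tan(-6.710°) = -0.0782, H₀ = 1.6490 rad.
Bracket: H₀ sin φ sin δ + cos φ cos δ sin H₀ = 1.6490×-0.55339×-0.11685 + 0.83292×0.99315×0.99694 = 0.106630 + 0.824683 = 0.931313.
Q̄ = (S₀/π) × [bracket] = (1139/π) × 0.931313 = 337.65 W/m².
Ratio Q̄_A / Q̄_B = 346.54 / 337.65 = 1.026.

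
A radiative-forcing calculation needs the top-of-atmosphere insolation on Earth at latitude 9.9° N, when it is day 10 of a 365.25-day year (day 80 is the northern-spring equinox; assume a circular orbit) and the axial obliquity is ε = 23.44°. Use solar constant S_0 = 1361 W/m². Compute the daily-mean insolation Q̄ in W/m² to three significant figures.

Q̄ ≈ 354 W/m²

Solar longitude: L_s = 360° × (10 − 80)/365.25 = -68.994°, i.e. -68.994° + 360° = 291.006°.
sin δ = sin 23.44° × sin 291.006° = -0.37135, so δ = -21.799°.
cos h₀ = −tan(+9.9°) tan(-21.799°) = 0.0698, h₀ = 1.5009 rad.
Bracket: h₀ sin ϕ sin δ + cos ϕ cos δ sin h₀ = 1.5009×0.17193×-0.37135 + 0.98511×0.92849×0.99756 = -0.095827 + 0.912433 = 0.816606.
Q̄ = (S_0/π) × [bracket] = (1361/π) × 0.816606 = 353.8 W/m².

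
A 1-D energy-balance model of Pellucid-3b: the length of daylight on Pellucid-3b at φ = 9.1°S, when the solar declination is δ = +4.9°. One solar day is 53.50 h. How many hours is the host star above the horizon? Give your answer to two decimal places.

cos H₀ = −tan φ · tan δ = −tan(-9.1°) × tan(+4.900°) = 0.0137, so H₀ = 1.5571 rad = 89.21°.
Daylight = 2H₀/(2π) × 53.50 h = (1.5571/π) × 53.50 = 26.52 h.

26.52 h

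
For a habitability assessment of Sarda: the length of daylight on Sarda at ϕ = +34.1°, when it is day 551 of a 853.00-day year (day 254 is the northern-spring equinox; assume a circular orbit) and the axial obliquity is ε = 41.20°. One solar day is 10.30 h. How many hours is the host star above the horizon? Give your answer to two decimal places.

Solar longitude: L_s = 360° × (551 − 254)/853.00 = 125.346°.
sin δ = sin 41.20° × sin 125.346° = 0.53728, so δ = +32.498°.
cos h₀ = −tan ϕ · tan δ = −tan(+34.1°) × tan(+32.498°) = -0.4313, so h₀ = 2.0167 rad = 115.55°.
Daylight = 2h₀/(2π) × 10.30 h = (2.0167/π) × 10.30 = 6.61 h.

6.61 h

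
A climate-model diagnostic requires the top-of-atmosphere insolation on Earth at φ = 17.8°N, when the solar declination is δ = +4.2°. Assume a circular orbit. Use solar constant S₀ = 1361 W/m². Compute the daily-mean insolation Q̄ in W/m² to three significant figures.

cos H₀ = −tan(+17.8°) tan(+4.200°) = -0.0236, H₀ = 1.5944 rad.
Bracket: H₀ sin φ sin δ + cos φ cos δ sin H₀ = 1.5944×0.30570×0.07324 + 0.95213×0.99731×0.99972 = 0.035698 + 0.949303 = 0.985001.
Q̄ = (S₀/π) × [bracket] = (1361/π) × 0.985001 = 426.7 W/m².

Q̄ ≈ 427 W/m²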